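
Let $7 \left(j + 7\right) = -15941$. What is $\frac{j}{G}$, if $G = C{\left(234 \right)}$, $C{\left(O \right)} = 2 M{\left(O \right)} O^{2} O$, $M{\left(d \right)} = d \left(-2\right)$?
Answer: $\frac{205}{1076283936} \approx 1.9047 \cdot 10^{-7}$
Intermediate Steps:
$M{\left(d \right)} = - 2 d$
$j = - \frac{15990}{7}$ ($j = -7 + \frac{1}{7} \left(-15941\right) = -7 - \frac{15941}{7} = - \frac{15990}{7} \approx -2284.3$)
$C{\left(O \right)} = - 4 O^{4}$ ($C{\left(O \right)} = 2 - 2 O O^{2} O = 2 \left(- 2 O^{3}\right) O = - 4 O^{3} O = - 4 O^{4}$)
$G = -11992878144$ ($G = - 4 \cdot 234^{4} = \left(-4\right) 2998219536 = -11992878144$)
$\frac{j}{G} = - \frac{15990}{7 \left(-11992878144\right)} = \left(- \frac{15990}{7}\right) \left(- \frac{1}{11992878144}\right) = \frac{205}{1076283936}$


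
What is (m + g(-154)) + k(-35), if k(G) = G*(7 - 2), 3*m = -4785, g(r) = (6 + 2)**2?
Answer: -1706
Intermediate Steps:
g(r) = 64 (g(r) = 8**2 = 64)
m = -1595 (m = (1/3)*(-4785) = -1595)
k(G) = 5*G (k(G) = G*5 = 5*G)
(m + g(-154)) + k(-35) = (-1595 + 64) + 5*(-35) = -1531 - 175 = -1706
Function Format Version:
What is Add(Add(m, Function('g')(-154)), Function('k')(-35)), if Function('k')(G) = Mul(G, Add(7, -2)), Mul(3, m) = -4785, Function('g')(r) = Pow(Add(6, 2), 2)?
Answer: -1706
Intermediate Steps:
Function('g')(r) = 64 (Function('g')(r) = Pow(8, 2) = 64)
m = -1595 (m = Mul(Rational(1, 3), -4785) = -1595)
Function('k')(G) = Mul(5, G) (Function('k')(G) = Mul(G, 5) = Mul(5, G))
Add(Add(m, Function('g')(-154)), Function('k')(-35)) = Add(Add(-1595, 64), Mul(5, -35)) = Add(-1531, -175) = -1706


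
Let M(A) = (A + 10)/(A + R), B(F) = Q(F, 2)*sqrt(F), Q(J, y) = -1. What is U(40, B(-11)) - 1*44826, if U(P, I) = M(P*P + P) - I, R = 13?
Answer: -24698576/551 + I*sqrt(11) ≈ -44825.0 + 3.3166*I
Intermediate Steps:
B(F) = -sqrt(F)
M(A) = (10 + A)/(13 + A) (M(A) = (A + 10)/(A + 13) = (10 + A)/(13 + A))
U(P, I) = -I + (10 + P + P**2)/(13 + P + P**2) (U(P, I) = (10 + (P*P + P))/(13 + (P*P + P)) - I = (10 + (P**2 + P))/(13 + (P**2 + P)) - I = (10 + (P + P**2))/(13 + (P + P**2)) - I = (10 + P + P**2)/(13 + P + P**2) - I = -I + (10 + P + P**2)/(13 + P + P**2))
U(40, B(-11)) - 1*44826 = (10 + 40*(1 + 40) - (-sqrt(-11))*(13 + 40*(1 + 40)))/(13 + 40*(1 + 40)) - 1*44826 = (10 + 40*41 - (-I*sqrt(11))*(13 + 40*41))/(13 + 40*41) - 44826 = (10 + 1640 - (-I*sqrt(11))*(13 + 1640))/(13 + 1640) - 44826 = (10 + 1640 - 1*(-I*sqrt(11))*1653)/1653 - 44826 = (10 + 1640 + 1653*I*sqrt(11))/1653 - 44826 = (1650 + 1653*I*sqrt(11))/1653 - 44826 = (550/551 + I*sqrt(11)) - 44826 = -24698576/551 + I*sqrt(11)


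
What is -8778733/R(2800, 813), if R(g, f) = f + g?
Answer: -8778733/3613 ≈ -2429.8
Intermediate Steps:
-8778733/R(2800, 813) = -8778733/(813 + 2800) = -8778733/3613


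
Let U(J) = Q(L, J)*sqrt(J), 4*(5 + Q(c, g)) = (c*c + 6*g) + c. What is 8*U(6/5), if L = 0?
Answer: -128*sqrt(30)/25 ≈ -28.043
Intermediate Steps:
Q(c, g) = -5 + c/4 + c**2/4 + 3*g/2 (Q(c, g) = -5 + ((c*c + 6*g) + c)/4 = -5 + ((c**2 + 6*g) + c)/4 = -5 + (c + c**2 + 6*g)/4 = -5 + (c/4 + c**2/4 + 3*g/2) = -5 + c/4 + c**2/4 + 3*g/2)
U(J) = sqrt(J)*(-5 + 3*J/2) (U(J) = (-5 + (1/4)*0 + (1/4)*0**2 + 3*J/2)*sqrt(J) = (-5 + 0 + (1/4)*0 + 3*J/2)*sqrt(J) = (-5 + 0 + 0 + 3*J/2)*sqrt(J) = (-5 + 3*J/2)*sqrt(J) = sqrt(J)*(-5 + 3*J/2))
8*U(6/5) = 8*(sqrt(6/5)*(-10 + 3*(6/5))/2) = 8*((sqrt(30)/5)*(-10 + 18/5)/2) = 8*((1/2)*(sqrt(30)/5)*(-32/5)) = 8*(-16*sqrt(30)/25) = -128*sqrt(30)/25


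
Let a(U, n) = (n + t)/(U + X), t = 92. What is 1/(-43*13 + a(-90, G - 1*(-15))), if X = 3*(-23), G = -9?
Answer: -159/88979 ≈ -0.0017869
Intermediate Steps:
X = -69
a(U, n) = (92 + n)/(-69 + U) (a(U, n) = (n + 92)/(U - 69) = (92 + n)/(-69 + U))
1/(-43*13 + a(-90, G - 1*(-15))) = 1/(-43*13 + (92 + (-9 - 1*(-15)))/(-69 - 90)) = 1/(-559 + (92 + (-9 + 15))/(-159)) = 1/(-559 - (92 + 6)/159) = 1/(-559 - 1/159*98) = 1/(-559 - 98/159) = 1/(-88979/159) = -159/88979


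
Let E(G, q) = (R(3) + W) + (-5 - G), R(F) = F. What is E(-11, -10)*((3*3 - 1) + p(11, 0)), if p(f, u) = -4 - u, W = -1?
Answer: 32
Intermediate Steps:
E(G, q) = -3 - G (E(G, q) = (3 - 1) + (-5 - G) = 2 + (-5 - G) = -3 - G)
E(-11, -10)*((3*3 - 1) + p(11, 0)) = (-3 - 1*(-11))*((3*3 - 1) + (-4 - 1*0)) = (-3 + 11)*((9 - 1) + (-4 + 0)) = 8*(8 - 4) = 8*4 = 32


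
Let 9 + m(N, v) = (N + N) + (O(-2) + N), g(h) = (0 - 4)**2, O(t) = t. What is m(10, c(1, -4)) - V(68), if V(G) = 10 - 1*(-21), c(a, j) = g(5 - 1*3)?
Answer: -12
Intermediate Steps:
g(h) = 16 (g(h) = (-4)**2 = 16)
c(a, j) = 16
V(G) = 31 (V(G) = 10 + 21 = 31)
m(N, v) = -11 + 3*N (m(N, v) = -9 + ((N + N) + (-2 + N)) = -9 + (2*N + (-2 + N)) = -9 + (-2 + 3*N) = -11 + 3*N)
m(10, c(1, -4)) - V(68) = (-11 + 3*10) - 1*31 = (-11 + 30) - 31 = 19 - 31 = -12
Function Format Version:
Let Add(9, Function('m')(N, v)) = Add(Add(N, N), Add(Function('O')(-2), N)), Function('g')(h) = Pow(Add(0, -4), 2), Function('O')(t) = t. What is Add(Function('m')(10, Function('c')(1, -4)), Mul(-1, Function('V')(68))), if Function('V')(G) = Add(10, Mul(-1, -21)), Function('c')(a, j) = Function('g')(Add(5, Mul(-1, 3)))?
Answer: -12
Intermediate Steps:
Function('g')(h) = 16 (Function('g')(h) = Pow(-4, 2) = 16)
Function('c')(a, j) = 16
Function('V')(G) = 31 (Function('V')(G) = Add(10, 21) = 31)
Function('m')(N, v) = Add(-11, Mul(3, N)) (Function('m')(N, v) = Add(-9, Add(Add(N, N), Add(-2, N))) = Add(-9, Add(Mul(2, N), Add(-2, N))) = Add(-9, Add(-2, Mul(3, N))) = Add(-11, Mul(3, N)))
Add(Function('m')(10, Function('c')(1, -4)), Mul(-1, Function('V')(68))) = Add(Add(-11, Mul(3, 10)), Mul(-1, 31)) = Add(Add(-11, 30), -31) = Add(19, -31) = -12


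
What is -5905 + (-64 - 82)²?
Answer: 15411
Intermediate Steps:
-5905 + (-64 - 82)² = -5905 + (-146)² = -5905 + 21316 = 15411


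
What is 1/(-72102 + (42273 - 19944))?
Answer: -1/49773 ≈ -2.0091e-5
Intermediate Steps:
1/(-72102 + (42273 - 19944)) = 1/(-72102 + 22329) = 1/(-49773) = -1/49773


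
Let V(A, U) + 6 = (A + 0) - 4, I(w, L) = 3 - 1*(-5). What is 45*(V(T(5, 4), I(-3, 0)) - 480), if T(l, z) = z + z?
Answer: -21690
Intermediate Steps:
I(w, L) = 8 (I(w, L) = 3 + 5 = 8)
T(l, z) = 2*z
V(A, U) = -10 + A (V(A, U) = -6 + ((A + 0) - 4) = -6 + (A - 4) = -6 + (-4 + A) = -10 + A)
45*(V(T(5, 4), I(-3, 0)) - 480) = 45*((-10 + 2*4) - 480) = 45*((-10 + 8) - 480) = 45*(-2 - 480) = 45*(-482) = -21690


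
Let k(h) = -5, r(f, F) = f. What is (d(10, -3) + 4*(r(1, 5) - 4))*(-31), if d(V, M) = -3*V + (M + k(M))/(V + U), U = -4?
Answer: 4030/3 ≈ 1343.3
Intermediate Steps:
d(V, M) = -3*V + (-5 + M)/(-4 + V) (d(V, M) = -3*V + (M - 5)/(V - 4) = -3*V + (-5 + M)/(-4 + V))
(d(10, -3) + 4*(r(1, 5) - 4))*(-31) = ((-5 - 3 - 3*10² + 12*10)/(-4 + 10) + 4*(1 - 4))*(-31) = ((-5 - 3 - 3*100 + 120)/6 + 4*(-3))*(-31) = ((-5 - 3 - 300 + 120)/6 - 12)*(-31) = ((⅙)*(-188) - 12)*(-31) = (-94/3 - 12)*(-31) = -130/3*(-31) = 4030/3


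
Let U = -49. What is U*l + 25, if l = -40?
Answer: 1985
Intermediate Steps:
U*l + 25 = -49*(-40) + 25 = 1960 + 25 = 1985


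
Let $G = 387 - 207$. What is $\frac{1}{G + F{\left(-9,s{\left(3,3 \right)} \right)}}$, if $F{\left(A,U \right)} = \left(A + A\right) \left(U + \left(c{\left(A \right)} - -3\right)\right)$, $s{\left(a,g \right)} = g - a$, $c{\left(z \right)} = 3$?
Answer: $\frac{1}{72} \approx 0.013889$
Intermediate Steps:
$F{\left(A,U \right)} = 2 A \left(6 + U\right)$ ($F{\left(A,U \right)} = \left(A + A\right) \left(U + \left(3 - -3\right)\right) = 2 A \left(U + \left(3 + 3\right)\right) = 2 A \left(U + 6\right) = 2 A \left(6 + U\right)$)
$G = 180$ ($G = 387 - 207 = 180$)
$\frac{1}{G + F{\left(-9,s{\left(3,3 \right)} \right)}} = \frac{1}{180 + 2 \left(-9\right) \left(6 + \left(3 - 3\right)\right)} = \frac{1}{180 + 2 \left(-9\right) \left(6 + 0\right)} = \frac{1}{180 + 2 \left(-9\right) 6} = \frac{1}{180 - 108} = \frac{1}{72}$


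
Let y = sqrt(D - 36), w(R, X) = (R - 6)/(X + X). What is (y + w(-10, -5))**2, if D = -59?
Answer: -2311/25 + 16*I*sqrt(95)/5 ≈ -92.44 + 31.19*I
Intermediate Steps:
w(R, X) = (-6 + R)/(2*X) (w(R, X) = (-6 + R)/((2*X)) = (-6 + R)*(1/(2*X)) = (-6 + R)/(2*X))
y = I*sqrt(95) (y = sqrt(-59 - 36) = sqrt(-95) = I*sqrt(95) ≈ 9.7468*I)
(y + w(-10, -5))**2 = (I*sqrt(95) + (1/2)*(-6 - 10)/(-5))**2 = (I*sqrt(95) + (1/2)*(-1/5)*(-16))**2 = (I*sqrt(95) + 8/5)**2 = (8/5 + I*sqrt(95))**2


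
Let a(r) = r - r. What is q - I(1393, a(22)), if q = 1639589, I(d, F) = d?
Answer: 1638196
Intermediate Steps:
a(r) = 0
q - I(1393, a(22)) = 1639589 - 1*1393 = 1639589 - 1393 = 1638196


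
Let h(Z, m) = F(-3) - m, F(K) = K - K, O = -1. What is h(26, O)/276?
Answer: 1/276 ≈ 0.0036232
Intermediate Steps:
F(K) = 0
h(Z, m) = -m (h(Z, m) = 0 - m = -m)
h(26, O)/276 = -1*(-1)/276 = 1*(1/276) = 1/276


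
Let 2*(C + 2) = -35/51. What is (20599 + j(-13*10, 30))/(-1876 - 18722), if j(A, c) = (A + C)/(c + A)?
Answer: -210123299/210099600 ≈ -1.0001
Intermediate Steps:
C = -239/102 (C = -2 + (-35/51)/2 = -2 + (-35*1/51)/2 = -2 + (½)*(-35/51) = -2 - 35/102 = -239/102 ≈ -2.3431)
j(A, c) = (-239/102 + A)/(A + c) (j(A, c) = (A - 239/102)/(c + A) = (-239/102 + A)/(A + c))
(20599 + j(-13*10, 30))/(-1876 - 18722) = (20599 + (-239/102 - 13*10)/(-13*10 + 30))/(-1876 - 18722) = (20599 + (-239/102 - 130)/(-130 + 30))/(-20598) = (20599 - 13499/102/(-100))*(-1/20598) = (20599 - 1/100*(-13499/102))*(-1/20598) = (20599 + 13499/10200)*(-1/20598) = (210123299/10200)*(-1/20598) = -210123299/210099600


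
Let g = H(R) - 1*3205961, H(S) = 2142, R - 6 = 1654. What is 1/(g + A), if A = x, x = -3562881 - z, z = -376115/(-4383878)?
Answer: -4383878/29664387638715 ≈ -1.4778e-7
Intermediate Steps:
z = 376115/4383878 (z = -376115*(-1/4383878) = 376115/4383878 ≈ 0.085795)
R = 1660 (R = 6 + 1654 = 1660)
x = -15619236008633/4383878 (x = -3562881 - 1*376115/4383878 = -3562881 - 376115/4383878 = -15619236008633/4383878 ≈ -3.5629e+6)
A = -15619236008633/4383878 ≈ -3.5629e+6
g = -3203819 (g = 2142 - 1*3205961 = 2142 - 3205961 = -3203819)
1/(g + A) = 1/(-3203819 - 15619236008633/4383878) = 1/(-29664387638715/4383878) = -4383878/29664387638715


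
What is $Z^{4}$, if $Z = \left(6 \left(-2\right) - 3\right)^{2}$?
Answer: $2562890625$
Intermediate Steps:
$Z = 225$ ($Z = \left(-12 - 3\right)^{2} = \left(-15\right)^{2} = 225$)
$Z^{4} = 225^{4} = 2562890625$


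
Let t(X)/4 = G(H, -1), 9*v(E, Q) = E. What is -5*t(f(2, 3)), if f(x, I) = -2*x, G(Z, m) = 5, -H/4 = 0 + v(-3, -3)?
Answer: -100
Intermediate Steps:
v(E, Q) = E/9
H = 4/3 (H = -4*(0 + (⅑)*(-3)) = -4*(0 - ⅓) = -4*(-⅓) = 4/3 ≈ 1.3333)
t(X) = 20 (t(X) = 4*5 = 20)
-5*t(f(2, 3)) = -5*20 = -100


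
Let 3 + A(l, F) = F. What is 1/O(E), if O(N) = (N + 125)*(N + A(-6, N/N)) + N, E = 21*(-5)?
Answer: -1/2245 ≈ -0.00044543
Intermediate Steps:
A(l, F) = -3 + F
E = -105
O(N) = N + (-2 + N)*(125 + N) (O(N) = (N + 125)*(N + (-3 + N/N)) + N = (125 + N)*(N + (-3 + 1)) + N = (125 + N)*(N - 2) + N = (125 + N)*(-2 + N) + N = (-2 + N)*(125 + N) + N = N + (-2 + N)*(125 + N))
1/O(E) = 1/(-250 + (-105)**2 + 124*(-105)) = 1/(-250 + 11025 - 13020) = 1/(-2245) = -1/2245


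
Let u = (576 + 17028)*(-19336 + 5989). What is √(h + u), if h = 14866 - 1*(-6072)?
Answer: 55*I*√77666 ≈ 15328.0*I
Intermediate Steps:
h = 20938 (h = 14866 + 6072 = 20938)
u = -234960588 (u = 17604*(-13347) = -234960588)
√(h + u) = √(20938 - 234960588) = √(-234939650) = 55*I*√77666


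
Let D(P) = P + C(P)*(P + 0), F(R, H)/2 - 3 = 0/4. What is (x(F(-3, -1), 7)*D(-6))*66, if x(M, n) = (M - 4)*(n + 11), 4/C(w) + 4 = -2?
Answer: -4752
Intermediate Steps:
C(w) = -⅔ (C(w) = 4/(-4 - 2) = 4/(-6) = 4*(-⅙) = -⅔)
F(R, H) = 6 (F(R, H) = 6 + 2*(0/4) = 6 + 2*(0*(¼)) = 6 + 2*0 = 6 + 0 = 6)
D(P) = P/3 (D(P) = P - 2*(P + 0)/3 = P - 2*P/3 = P/3)
x(M, n) = (-4 + M)*(11 + n)
(x(F(-3, -1), 7)*D(-6))*66 = ((-44 - 4*7 + 11*6 + 6*7)*((⅓)*(-6)))*66 = ((-44 - 28 + 66 + 42)*(-2))*66 = (36*(-2))*66 = -72*66 = -4752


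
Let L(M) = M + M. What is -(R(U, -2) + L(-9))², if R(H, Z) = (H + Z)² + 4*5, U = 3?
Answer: -9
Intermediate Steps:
L(M) = 2*M
R(H, Z) = 20 + (H + Z)² (R(H, Z) = (H + Z)² + 20 = 20 + (H + Z)²)
-(R(U, -2) + L(-9))² = -((20 + (3 - 2)²) + 2*(-9))² = -((20 + 1²) - 18)² = -((20 + 1) - 18)² = -(21 - 18)² = -1*3² = -1*9 = -9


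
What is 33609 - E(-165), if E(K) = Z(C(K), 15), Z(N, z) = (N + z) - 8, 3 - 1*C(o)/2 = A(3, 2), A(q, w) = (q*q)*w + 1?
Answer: 33634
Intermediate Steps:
A(q, w) = 1 + w*q**2 (A(q, w) = q**2*w + 1 = w*q**2 + 1 = 1 + w*q**2)
C(o) = -32 (C(o) = 6 - 2*(1 + 2*3**2) = 6 - 2*(1 + 2*9) = 6 - 2*(1 + 18) = 6 - 2*19 = 6 - 38 = -32)
Z(N, z) = -8 + N + z
E(K) = -25 (E(K) = -8 - 32 + 15 = -25)
33609 - E(-165) = 33609 - 1*(-25) = 33609 + 25 = 33634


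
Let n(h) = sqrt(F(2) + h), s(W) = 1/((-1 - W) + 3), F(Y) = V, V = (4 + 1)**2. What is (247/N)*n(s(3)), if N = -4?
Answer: -247*sqrt(6)/2 ≈ -302.51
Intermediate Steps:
V = 25 (V = 5**2 = 25)
F(Y) = 25
s(W) = 1/(2 - W)
n(h) = sqrt(25 + h)
(247/N)*n(s(3)) = (247/(-4))*sqrt(25 - 1/(-2 + 3)) = (247*(-1/4))*sqrt(25 - 1/1) = -247*sqrt(25 - 1*1)/4 = -247*sqrt(25 - 1)/4 = -247*sqrt(6)/2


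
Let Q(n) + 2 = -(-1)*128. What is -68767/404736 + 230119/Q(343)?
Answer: 15521463157/8499456 ≈ 1826.2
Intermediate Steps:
Q(n) = 126 (Q(n) = -2 - (-1)*128 = -2 - 1*(-128) = -2 + 128 = 126)
-68767/404736 + 230119/Q(343) = -68767/404736 + 230119/126 = 15521463157/8499456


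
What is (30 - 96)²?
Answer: 4356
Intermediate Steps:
(30 - 96)² = (-66)² = 4356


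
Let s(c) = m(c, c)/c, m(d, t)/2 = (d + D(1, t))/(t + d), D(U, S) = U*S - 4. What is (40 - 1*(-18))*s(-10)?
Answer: -348/25 ≈ -13.920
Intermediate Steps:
D(U, S) = -4 + S*U (D(U, S) = S*U - 4 = -4 + S*U)
m(d, t) = 2*(-4 + d + t)/(d + t) (m(d, t) = 2*((d + (-4 + t*1))/(t + d)) = 2*((d + (-4 + t))/(d + t)) = 2*((-4 + d + t)/(d + t)) = 2*(-4 + d + t)/(d + t))
s(c) = (-4 + 2*c)/c**2 (s(c) = (2*(-4 + c + c)/(c + c))/c = (2*(-4 + 2*c)/((2*c)))/c = (2*(1/(2*c))*(-4 + 2*c))/c = ((-4 + 2*c)/c)/c = (-4 + 2*c)/c**2)
(40 - 1*(-18))*s(-10) = (40 - 1*(-18))*(2*(-2 - 10)/(-10)**2) = (40 + 18)*(2*(1/100)*(-12)) = 58*(-6/25) = -348/25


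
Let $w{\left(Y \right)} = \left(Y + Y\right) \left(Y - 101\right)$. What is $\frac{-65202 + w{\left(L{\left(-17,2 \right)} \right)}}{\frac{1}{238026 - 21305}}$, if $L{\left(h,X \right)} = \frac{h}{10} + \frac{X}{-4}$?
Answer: $- \frac{350805849258}{25} \approx -1.4032 \cdot 10^{10}$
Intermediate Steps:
$L{\left(h,X \right)} = - \frac{X}{4} + \frac{h}{10}$ ($L{\left(h,X \right)} = h \frac{1}{10} + X \left(- \frac{1}{4}\right) = \frac{h}{10} - \frac{X}{4} = - \frac{X}{4} + \frac{h}{10}$)
$w{\left(Y \right)} = 2 Y \left(-101 + Y\right)$
$\frac{-65202 + w{\left(L{\left(-17,2 \right)} \right)}}{\frac{1}{238026 - 21305}} = \frac{-65202 + 2 \left(\left(- \frac{1}{4}\right) 2 + \frac{1}{10} \left(-17\right)\right) \left(-101 + \left(\left(- \frac{1}{4}\right) 2 + \frac{1}{10} \left(-17\right)\right)\right)}{\frac{1}{238026 - 21305}} = \frac{-65202 + 2 \left(- \frac{1}{2} - \frac{17}{10}\right) \left(-101 - \frac{11}{5}\right)}{\frac{1}{216721}} = \left(-65202 + 2 \left(- \frac{11}{5}\right) \left(-101 - \frac{11}{5}\right)\right) \frac{1}{\frac{1}{216721}} = \left(-65202 + 2 \left(- \frac{11}{5}\right) \left(- \frac{516}{5}\right)\right) 216721 = \left(-65202 + \frac{11352}{25}\right) 216721 = \left(- \frac{1618698}{25}\right) 216721 = - \frac{350805849258}{25}$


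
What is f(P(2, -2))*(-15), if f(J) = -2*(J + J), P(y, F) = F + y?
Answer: 0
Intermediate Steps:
f(J) = -4*J
f(P(2, -2))*(-15) = -4*(-2 + 2)*(-15) = -4*0*(-15) = 0*(-15) = 0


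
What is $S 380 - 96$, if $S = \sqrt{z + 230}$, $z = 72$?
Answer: $-96 + 380 \sqrt{302} \approx 6507.7$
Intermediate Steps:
$S = \sqrt{302}$ ($S = \sqrt{72 + 230} = \sqrt{302} \approx 17.378$)
$S 380 - 96 = \sqrt{302} \cdot 380 - 96 = 380 \sqrt{302} - 96 = -96 + 380 \sqrt{302}$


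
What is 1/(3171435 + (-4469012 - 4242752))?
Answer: -1/5540329 ≈ -1.8049e-7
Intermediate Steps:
1/(3171435 + (-4469012 - 4242752)) = 1/(3171435 - 8711764) = 1/(-5540329) = -1/5540329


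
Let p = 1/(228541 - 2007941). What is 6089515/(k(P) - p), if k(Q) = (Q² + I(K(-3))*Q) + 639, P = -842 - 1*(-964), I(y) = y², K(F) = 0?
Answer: 10835682991000/27621626201 ≈ 392.29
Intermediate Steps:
P = 122 (P = -842 + 964 = 122)
k(Q) = 639 + Q² (k(Q) = (Q² + 0²*Q) + 639 = (Q² + 0*Q) + 639 = (Q² + 0) + 639 = Q² + 639 = 639 + Q²)
p = -1/1779400 (p = 1/(-1779400) = -1/1779400 ≈ -5.6199e-7)
6089515/(k(P) - p) = 6089515/((639 + 122²) - 1*(-1/1779400)) = 6089515/((639 + 14884) + 1/1779400) = 6089515/(15523 + 1/1779400) = 6089515/(27621626201/1779400) = 6089515*(1779400/27621626201) = 10835682991000/27621626201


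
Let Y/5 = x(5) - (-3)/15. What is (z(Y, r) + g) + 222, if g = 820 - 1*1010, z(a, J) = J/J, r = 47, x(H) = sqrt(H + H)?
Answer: 33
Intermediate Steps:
x(H) = sqrt(2)*sqrt(H) (x(H) = sqrt(2*H) = sqrt(2)*sqrt(H))
Y = 1 + 5*sqrt(10) (Y = 5*(sqrt(2)*sqrt(5) - (-3)/15) = 5*(sqrt(10) - (-3)/15) = 5*(sqrt(10) - 1*(-1/5)) = 5*(sqrt(10) + 1/5) = 5*(1/5 + sqrt(10)) = 1 + 5*sqrt(10) ≈ 16.811)
z(a, J) = 1
g = -190 (g = 820 - 1010 = -190)
(z(Y, r) + g) + 222 = (1 - 190) + 222 = -189 + 222 = 33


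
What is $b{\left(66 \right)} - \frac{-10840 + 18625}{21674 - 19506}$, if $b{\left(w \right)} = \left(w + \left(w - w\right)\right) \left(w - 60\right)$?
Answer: $\frac{850743}{2168} \approx 392.41$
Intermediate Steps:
$b{\left(w \right)} = w \left(-60 + w\right)$ ($b{\left(w \right)} = \left(w + 0\right) \left(-60 + w\right) = w \left(-60 + w\right)$)
$b{\left(66 \right)} - \frac{-10840 + 18625}{21674 - 19506} = 66 \left(-60 + 66\right) - \frac{-10840 + 18625}{21674 - 19506} = 66 \cdot 6 - \frac{7785}{2168} = 396 - 7785 \cdot \frac{1}{2168} = 396 - \frac{7785}{2168} = \frac{850743}{2168}$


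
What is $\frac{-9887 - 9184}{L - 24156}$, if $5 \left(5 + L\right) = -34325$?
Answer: $\frac{6357}{10342} \approx 0.61468$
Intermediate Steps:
$L = -6870$ ($L = -5 + \frac{1}{5} \left(-34325\right) = -5 - 6865 = -6870$)
$\frac{-9887 - 9184}{L - 24156} = \frac{-9887 - 9184}{-6870 - 24156} = - \frac{19071}{-31026} = \left(-19071\right) \left(- \frac{1}{31026}\right) = \frac{6357}{10342}$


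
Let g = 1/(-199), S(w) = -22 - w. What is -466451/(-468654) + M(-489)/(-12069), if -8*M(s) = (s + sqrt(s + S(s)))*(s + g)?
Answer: 434215074985/125064537786 - 12164*I*sqrt(22)/2401731 ≈ 3.4719 - 0.023755*I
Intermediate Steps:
g = -1/199 ≈ -0.0050251
M(s) = -(-1/199 + s)*(s + I*sqrt(22))/8 (M(s) = -(s + sqrt(s + (-22 - s)))*(s - 1/199)/8 = -(s + sqrt(-22))*(-1/199 + s)/8 = -(s + I*sqrt(22))*(-1/199 + s)/8 = -(-1/199 + s)*(s + I*sqrt(22))/8)
-466451/(-468654) + M(-489)/(-12069) = -466451/(-468654) + (-1/8*(-489)**2 + (1/1592)*(-489) + I*sqrt(22)/1592 - 1/8*I*(-489)*sqrt(22))/(-12069) = -466451*(-1/468654) + (-1/8*239121 - 489/1592 + I*sqrt(22)/1592 + 489*I*sqrt(22)/8)*(-1/12069) = 466451/468654 + (-239121/8 - 489/1592 + I*sqrt(22)/1592 + 489*I*sqrt(22)/8)*(-1/12069) = 466451/468654 + (-5948196/199 + 12164*I*sqrt(22)/199)*(-1/12069) = 466451/468654 + (1982732/800577 - 12164*I*sqrt(22)/2401731) = 434215074985/125064537786 - 12164*I*sqrt(22)/2401731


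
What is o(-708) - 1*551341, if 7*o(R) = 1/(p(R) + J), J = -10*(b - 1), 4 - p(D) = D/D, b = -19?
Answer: -783455560/1421 ≈ -5.5134e+5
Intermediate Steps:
p(D) = 3 (p(D) = 4 - D/D = 4 - 1*1 = 4 - 1 = 3)
J = 200 (J = -10*(-19 - 1) = -10*(-20) = 200)
o(R) = 1/1421 (o(R) = 1/(7*(3 + 200)) = (⅐)/203 = (⅐)*(1/203) = 1/1421)
o(-708) - 1*551341 = 1/1421 - 1*551341 = 1/1421 - 551341 = -783455560/1421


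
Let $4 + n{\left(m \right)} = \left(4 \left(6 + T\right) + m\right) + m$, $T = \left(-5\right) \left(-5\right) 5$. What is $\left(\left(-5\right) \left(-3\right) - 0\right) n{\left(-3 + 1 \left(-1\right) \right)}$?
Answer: $7680$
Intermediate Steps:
$T = 125$ ($T = 25 \cdot 5 = 125$)
$n{\left(m \right)} = 520 + 2 m$ ($n{\left(m \right)} = -4 + \left(\left(4 \left(6 + 125\right) + m\right) + m\right) = -4 + \left(\left(4 \cdot 131 + m\right) + m\right) = -4 + \left(\left(524 + m\right) + m\right) = -4 + \left(524 + 2 m\right) = 520 + 2 m$)
$\left(\left(-5\right) \left(-3\right) - 0\right) n{\left(-3 + 1 \left(-1\right) \right)} = \left(\left(-5\right) \left(-3\right) - 0\right) \left(520 + 2 \left(-3 + 1 \left(-1\right)\right)\right) = \left(15 + 0\right) \left(520 + 2 \left(-3 - 1\right)\right) = 15 \left(520 + 2 \left(-4\right)\right) = 15 \left(520 - 8\right) = 15 \cdot 512 = 7680$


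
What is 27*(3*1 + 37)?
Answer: 1080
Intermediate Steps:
27*(3*1 + 37) = 27*(3 + 37) = 27*40 = 1080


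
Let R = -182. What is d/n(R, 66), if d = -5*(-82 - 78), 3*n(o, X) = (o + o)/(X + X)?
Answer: -79200/91 ≈ -870.33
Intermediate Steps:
n(o, X) = o/(3*X) (n(o, X) = ((o + o)/(X + X))/3 = ((2*o)/((2*X)))/3 = ((2*o)*(1/(2*X)))/3 = (o/X)/3 = o/(3*X))
d = 800 (d = -5*(-160) = 800)
d/n(R, 66) = 800/(((⅓)*(-182)/66)) = 800/(((⅓)*(-182)*(1/66))) = 800/(-91/99) = 800*(-99/91) = -79200/91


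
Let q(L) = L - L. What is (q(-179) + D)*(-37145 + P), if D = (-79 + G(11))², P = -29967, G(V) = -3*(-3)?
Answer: -328848800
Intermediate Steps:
G(V) = 9
q(L) = 0
D = 4900 (D = (-79 + 9)² = (-70)² = 4900)
(q(-179) + D)*(-37145 + P) = (0 + 4900)*(-37145 - 29967) = 4900*(-67112) = -328848800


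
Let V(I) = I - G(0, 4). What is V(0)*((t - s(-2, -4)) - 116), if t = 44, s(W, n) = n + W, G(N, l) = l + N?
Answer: 264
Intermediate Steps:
G(N, l) = N + l
s(W, n) = W + n
V(I) = -4 + I (V(I) = I - (0 + 4) = I - 1*4 = I - 4 = -4 + I)
V(0)*((t - s(-2, -4)) - 116) = (-4 + 0)*((44 - (-2 - 4)) - 116) = -4*((44 - 1*(-6)) - 116) = -4*((44 + 6) - 116) = -4*(50 - 116) = -4*(-66) = 264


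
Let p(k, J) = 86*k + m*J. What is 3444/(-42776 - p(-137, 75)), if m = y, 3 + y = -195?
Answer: -861/4036 ≈ -0.21333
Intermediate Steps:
y = -198 (y = -3 - 195 = -198)
m = -198
p(k, J) = -198*J + 86*k (p(k, J) = 86*k - 198*J = -198*J + 86*k)
3444/(-42776 - p(-137, 75)) = 3444/(-42776 - (-198*75 + 86*(-137))) = 3444/(-42776 - (-14850 - 11782)) = 3444/(-42776 - 1*(-26632)) = 3444/(-42776 + 26632) = 3444/(-16144) = 3444*(-1/16144) = -861/4036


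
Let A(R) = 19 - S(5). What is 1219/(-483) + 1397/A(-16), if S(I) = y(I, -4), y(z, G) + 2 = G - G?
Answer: 64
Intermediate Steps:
y(z, G) = -2 (y(z, G) = -2 + (G - G) = -2 + 0 = -2)
S(I) = -2
A(R) = 21 (A(R) = 19 - 1*(-2) = 19 + 2 = 21)
1219/(-483) + 1397/A(-16) = 1219/(-483) + 1397/21 = 1219*(-1/483) + 1397*(1/21) = -53/21 + 1397/21 = 64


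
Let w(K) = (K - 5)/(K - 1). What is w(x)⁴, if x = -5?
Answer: 625/81 ≈ 7.7160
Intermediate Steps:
w(K) = (-5 + K)/(-1 + K)
w(x)⁴ = ((-5 - 5)/(-1 - 5))⁴ = (-10/(-6))⁴ = (-⅙*(-10))⁴ = (5/3)⁴ = 625/81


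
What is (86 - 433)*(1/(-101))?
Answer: 347/101 ≈ 3.4356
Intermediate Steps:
(86 - 433)*(1/(-101)) = -347*(-1)/101 = -347*(-1/101) = 347/101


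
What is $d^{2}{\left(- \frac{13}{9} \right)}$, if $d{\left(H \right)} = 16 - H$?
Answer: $\frac{24649}{81} \approx 304.31$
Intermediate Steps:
$d^{2}{\left(- \frac{13}{9} \right)} = \left(16 - - \frac{13}{9}\right)^{2} = \left(16 + \frac{13}{9}\right)^{2} = \left(\frac{157}{9}\right)^{2} = \frac{24649}{81}$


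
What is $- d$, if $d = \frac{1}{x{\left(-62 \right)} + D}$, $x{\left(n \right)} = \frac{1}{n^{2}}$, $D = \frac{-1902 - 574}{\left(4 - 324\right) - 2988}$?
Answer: $- \frac{3178988}{2380263} \approx -1.3356$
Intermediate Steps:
$D = \frac{619}{827}$ ($D = - \frac{2476}{\left(4 - 324\right) - 2988} = - \frac{2476}{-320 - 2988} = - \frac{2476}{-3308} = \left(-2476\right) \left(- \frac{1}{3308}\right) = \frac{619}{827} \approx 0.74849$)
$x{\left(n \right)} = \frac{1}{n^{2}}$
$d = \frac{3178988}{2380263}$ ($d = \frac{1}{\frac{1}{3844} + \frac{619}{827}} = \frac{1}{\frac{2380263}{3178988}} = \frac{3178988}{2380263} \approx 1.3356$)
$- d = \left(-1\right) \frac{3178988}{2380263} = - \frac{3178988}{2380263}$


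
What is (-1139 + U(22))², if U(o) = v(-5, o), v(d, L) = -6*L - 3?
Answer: 1623076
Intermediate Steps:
v(d, L) = -3 - 6*L
U(o) = -3 - 6*o
(-1139 + U(22))² = (-1139 + (-3 - 6*22))² = (-1139 + (-3 - 132))² = (-1139 - 135)² = (-1274)² = 1623076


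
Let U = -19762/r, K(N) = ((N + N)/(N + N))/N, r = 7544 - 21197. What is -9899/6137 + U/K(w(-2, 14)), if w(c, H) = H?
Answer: 2006111/107559 ≈ 18.651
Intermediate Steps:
r = -13653
K(N) = 1/N (K(N) = ((2*N)/((2*N)))/N = ((2*N)*(1/(2*N)))/N = 1/N)
U = 482/333 (U = -19762/(-13653) = -19762*(-1/13653) = 482/333 ≈ 1.4474)
-9899/6137 + U/K(w(-2, 14)) = -9899/6137 + 482/(333*(1/14)) = -9899*1/6137 + 482/(333*(1/14)) = -521/323 + (482/333)*14 = -521/323 + 6748/333 = 2006111/107559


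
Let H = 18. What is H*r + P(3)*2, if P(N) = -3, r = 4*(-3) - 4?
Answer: -294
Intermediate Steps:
r = -16 (r = -12 - 4 = -16)
H*r + P(3)*2 = 18*(-16) - 3*2 = -288 - 6 = -294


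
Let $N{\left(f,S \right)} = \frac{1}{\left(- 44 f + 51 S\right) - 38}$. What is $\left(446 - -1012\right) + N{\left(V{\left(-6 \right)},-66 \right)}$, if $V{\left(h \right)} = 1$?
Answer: $\frac{5027183}{3448} \approx 1458.0$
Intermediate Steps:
$N{\left(f,S \right)} = \frac{1}{-38 - 44 f + 51 S}$
$\left(446 - -1012\right) + N{\left(V{\left(-6 \right)},-66 \right)} = \left(446 - -1012\right) - \frac{1}{38 - -3366 + 44 \cdot 1} = \left(446 + 1012\right) - \frac{1}{38 + 3366 + 44} = 1458 - \frac{1}{3448} = \frac{5027183}{3448}$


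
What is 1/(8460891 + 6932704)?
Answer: 1/15393595 ≈ 6.4962e-8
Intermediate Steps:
1/(8460891 + 6932704) = 1/15393595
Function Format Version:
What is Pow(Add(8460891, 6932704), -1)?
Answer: Rational(1, 15393595) ≈ 6.4962e-8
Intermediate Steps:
Pow(Add(8460891, 6932704), -1) = Pow(15393595, -1) = Rational(1, 15393595)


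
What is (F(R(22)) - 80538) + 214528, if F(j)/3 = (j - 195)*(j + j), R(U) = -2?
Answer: 136354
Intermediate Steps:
F(j) = 6*j*(-195 + j) (F(j) = 3*((j - 195)*(j + j)) = 3*((-195 + j)*(2*j)) = 3*(2*j*(-195 + j)) = 6*j*(-195 + j))
(F(R(22)) - 80538) + 214528 = (6*(-2)*(-195 - 2) - 80538) + 214528 = (6*(-2)*(-197) - 80538) + 214528 = (2364 - 80538) + 214528 = -78174 + 214528 = 136354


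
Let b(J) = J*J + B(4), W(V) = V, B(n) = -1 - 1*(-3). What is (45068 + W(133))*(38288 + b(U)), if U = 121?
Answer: 2392534131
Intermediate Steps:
B(n) = 2 (B(n) = -1 + 3 = 2)
b(J) = 2 + J**2 (b(J) = J*J + 2 = J**2 + 2 = 2 + J**2)
(45068 + W(133))*(38288 + b(U)) = (45068 + 133)*(38288 + (2 + 121**2)) = 45201*(38288 + (2 + 14641)) = 45201*(38288 + 14643) = 45201*52931 = 2392534131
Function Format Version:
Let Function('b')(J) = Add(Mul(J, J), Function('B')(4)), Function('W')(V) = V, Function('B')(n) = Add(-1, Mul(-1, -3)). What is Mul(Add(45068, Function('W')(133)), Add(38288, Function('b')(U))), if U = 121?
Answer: 2392534131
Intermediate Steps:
Function('B')(n) = 2 (Function('B')(n) = Add(-1, 3) = 2)
Function('b')(J) = Add(2, Pow(J, 2)) (Function('b')(J) = Add(Mul(J, J), 2) = Add(Pow(J, 2), 2) = Add(2, Pow(J, 2)))
Mul(Add(45068, Function('W')(133)), Add(38288, Function('b')(U))) = Mul(Add(45068, 133), Add(38288, Add(2, Pow(121, 2)))) = Mul(45201, Add(38288, Add(2, 14641))) = Mul(45201, Add(38288, 14643)) = Mul(45201, 52931) = 2392534131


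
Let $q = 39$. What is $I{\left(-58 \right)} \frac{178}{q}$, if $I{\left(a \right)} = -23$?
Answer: $- \frac{4094}{39} \approx -104.97$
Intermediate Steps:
$I{\left(-58 \right)} \frac{178}{q} = - 23 \cdot \frac{178}{39} = - 23 \cdot 178 \cdot \frac{1}{39} = \left(-23\right) \frac{178}{39} = - \frac{4094}{39}$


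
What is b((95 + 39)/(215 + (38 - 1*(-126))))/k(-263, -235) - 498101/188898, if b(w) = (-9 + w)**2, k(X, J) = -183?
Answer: -5040586080415/1655143354698 ≈ -3.0454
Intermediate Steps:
b((95 + 39)/(215 + (38 - 1*(-126))))/k(-263, -235) - 498101/188898 = (-9 + (95 + 39)/(215 + (38 - 1*(-126))))**2/(-183) - 498101/188898 = (-9 + 134/(215 + (38 + 126)))**2*(-1/183) - 498101*1/188898 = (-9 + 134/(215 + 164))**2*(-1/183) - 498101/188898 = (-9 + 134/379)**2*(-1/183) - 498101/188898 = (-3277/379)**2*(-1/183) - 498101/188898 = (10738729/143641)*(-1/183) - 498101/188898 = -10738729/26286303 - 498101/188898 = -5040586080415/1655143354698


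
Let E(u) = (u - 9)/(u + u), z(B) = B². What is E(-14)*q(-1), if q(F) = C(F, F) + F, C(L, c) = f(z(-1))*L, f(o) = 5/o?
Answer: -69/14 ≈ -4.9286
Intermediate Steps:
C(L, c) = 5*L (C(L, c) = (5/((-1)²))*L = (5/1)*L = (5*1)*L = 5*L)
E(u) = (-9 + u)/(2*u) (E(u) = (-9 + u)/((2*u)) = (-9 + u)*(1/(2*u)) = (-9 + u)/(2*u))
q(F) = 6*F (q(F) = 5*F + F = 6*F)
E(-14)*q(-1) = ((½)*(-9 - 14)/(-14))*(6*(-1)) = ((½)*(-1/14)*(-23))*(-6) = (23/28)*(-6) = -69/14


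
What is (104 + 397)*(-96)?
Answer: -48096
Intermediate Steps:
(104 + 397)*(-96) = 501*(-96) = -48096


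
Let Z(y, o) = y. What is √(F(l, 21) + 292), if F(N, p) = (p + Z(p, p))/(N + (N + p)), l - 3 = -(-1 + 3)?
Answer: √155434/23 ≈ 17.141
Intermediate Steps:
l = 1 (l = 3 - (-1 + 3) = 3 - 1*2 = 3 - 2 = 1)
F(N, p) = 2*p/(p + 2*N) (F(N, p) = (p + p)/(N + (N + p)) = (2*p)/(p + 2*N) = 2*p/(p + 2*N))
√(F(l, 21) + 292) = √(2*21/(21 + 2*1) + 292) = √(2*21/(21 + 2) + 292) = √(2*21/23 + 292) = √(2*21*(1/23) + 292) = √(42/23 + 292) = √(6758/23) = √155434/23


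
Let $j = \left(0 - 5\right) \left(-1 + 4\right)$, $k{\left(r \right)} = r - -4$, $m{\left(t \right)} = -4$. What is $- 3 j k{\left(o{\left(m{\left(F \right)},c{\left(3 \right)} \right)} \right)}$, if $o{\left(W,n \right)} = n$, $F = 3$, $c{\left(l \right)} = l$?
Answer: $315$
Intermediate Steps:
$k{\left(r \right)} = 4 + r$ ($k{\left(r \right)} = r + 4 = 4 + r$)
$j = -15$ ($j = \left(-5\right) 3 = -15$)
$- 3 j k{\left(o{\left(m{\left(F \right)},c{\left(3 \right)} \right)} \right)} = \left(-3\right) \left(-15\right) \left(4 + 3\right) = 45 \cdot 7 = 315$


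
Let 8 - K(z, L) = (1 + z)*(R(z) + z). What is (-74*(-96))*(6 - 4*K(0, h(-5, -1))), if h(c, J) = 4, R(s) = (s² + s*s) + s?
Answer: -184704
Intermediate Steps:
R(s) = s + 2*s² (R(s) = (s² + s²) + s = 2*s² + s = s + 2*s²)
K(z, L) = 8 - (1 + z)*(z + z*(1 + 2*z)) (K(z, L) = 8 - (1 + z)*(z*(1 + 2*z) + z) = 8 - (1 + z)*(z + z*(1 + 2*z)))
(-74*(-96))*(6 - 4*K(0, h(-5, -1))) = (-74*(-96))*(6 - 4*(8 - 4*0² - 2*0 - 2*0³)) = 7104*(6 - 4*(8 - 4*0 + 0 - 2*0)) = 7104*(6 - 4*(8 + 0 + 0 + 0)) = 7104*(6 - 4*8) = 7104*(6 - 32) = 7104*(-26) = -184704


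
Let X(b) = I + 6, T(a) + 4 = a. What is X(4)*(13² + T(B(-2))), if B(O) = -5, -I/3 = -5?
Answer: 3360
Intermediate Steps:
I = 15 (I = -3*(-5) = 15)
T(a) = -4 + a
X(b) = 21 (X(b) = 15 + 6 = 21)
X(4)*(13² + T(B(-2))) = 21*(13² + (-4 - 5)) = 21*(169 - 9) = 21*160 = 3360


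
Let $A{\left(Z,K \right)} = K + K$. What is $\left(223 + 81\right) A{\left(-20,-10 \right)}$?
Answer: $-6080$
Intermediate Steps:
$A{\left(Z,K \right)} = 2 K$
$\left(223 + 81\right) A{\left(-20,-10 \right)} = \left(223 + 81\right) 2 \left(-10\right) = 304 \left(-20\right) = -6080$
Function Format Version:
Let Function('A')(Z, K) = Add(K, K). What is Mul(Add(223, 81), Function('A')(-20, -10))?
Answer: -6080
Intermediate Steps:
Function('A')(Z, K) = Mul(2, K)
Mul(Add(223, 81), Function('A')(-20, -10)) = Mul(Add(223, 81), Mul(2, -10)) = Mul(304, -20) = -6080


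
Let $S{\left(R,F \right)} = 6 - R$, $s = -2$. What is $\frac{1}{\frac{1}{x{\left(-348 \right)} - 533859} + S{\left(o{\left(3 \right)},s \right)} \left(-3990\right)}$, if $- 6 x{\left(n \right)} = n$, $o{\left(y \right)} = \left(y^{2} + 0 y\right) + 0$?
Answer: $\frac{533801}{6389597969} \approx 8.3542 \cdot 10^{-5}$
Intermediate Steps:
$o{\left(y \right)} = y^{2}$ ($o{\left(y \right)} = \left(y^{2} + 0\right) + 0 = y^{2} + 0 = y^{2}$)
$x{\left(n \right)} = - \frac{n}{6}$
$\frac{1}{\frac{1}{x{\left(-348 \right)} - 533859} + S{\left(o{\left(3 \right)},s \right)} \left(-3990\right)} = \frac{1}{\frac{1}{\left(- \frac{1}{6}\right) \left(-348\right) - 533859} + \left(6 - 3^{2}\right) \left(-3990\right)} = \frac{1}{\frac{1}{58 - 533859} + \left(6 - 9\right) \left(-3990\right)} = \frac{1}{\frac{1}{-533801} + \left(6 - 9\right) \left(-3990\right)} = \frac{1}{- \frac{1}{533801} - -11970} = \frac{1}{- \frac{1}{533801} + 11970} = \frac{1}{\frac{6389597969}{533801}} = \frac{533801}{6389597969}$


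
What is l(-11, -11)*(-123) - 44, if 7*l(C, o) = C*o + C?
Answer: -13838/7 ≈ -1976.9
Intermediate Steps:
l(C, o) = C/7 + C*o/7 (l(C, o) = (C*o + C)/7 = (C + C*o)/7 = C/7 + C*o/7)
l(-11, -11)*(-123) - 44 = ((⅐)*(-11)*(1 - 11))*(-123) - 44 = ((⅐)*(-11)*(-10))*(-123) - 44 = (110/7)*(-123) - 44 = -13530/7 - 44 = -13838/7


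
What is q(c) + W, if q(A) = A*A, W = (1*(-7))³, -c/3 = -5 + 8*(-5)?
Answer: 17882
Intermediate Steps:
c = 135 (c = -3*(-5 + 8*(-5)) = -3*(-5 - 40) = -3*(-45) = 135)
W = -343 (W = (-7)³ = -343)
q(A) = A²
q(c) + W = 135² - 343 = 18225 - 343 = 17882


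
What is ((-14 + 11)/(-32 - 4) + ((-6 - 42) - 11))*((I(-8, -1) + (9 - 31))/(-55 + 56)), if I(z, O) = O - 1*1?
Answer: 1414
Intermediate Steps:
I(z, O) = -1 + O (I(z, O) = O - 1 = -1 + O)
((-14 + 11)/(-32 - 4) + ((-6 - 42) - 11))*((I(-8, -1) + (9 - 31))/(-55 + 56)) = ((-14 + 11)/(-32 - 4) + ((-6 - 42) - 11))*(((-1 - 1) + (9 - 31))/(-55 + 56)) = (-3/(-36) + (-48 - 11))*((-2 - 22)/1) = (-3*(-1/36) - 59)*(-24*1) = (1/12 - 59)*(-24) = -707/12*(-24) = 1414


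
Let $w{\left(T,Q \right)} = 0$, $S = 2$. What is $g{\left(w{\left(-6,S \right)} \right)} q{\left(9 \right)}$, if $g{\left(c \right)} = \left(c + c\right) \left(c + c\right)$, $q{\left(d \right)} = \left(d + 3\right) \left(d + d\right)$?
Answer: $0$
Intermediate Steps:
$q{\left(d \right)} = 2 d \left(3 + d\right)$ ($q{\left(d \right)} = \left(3 + d\right) 2 d = 2 d \left(3 + d\right)$)
$g{\left(c \right)} = 4 c^{2}$ ($g{\left(c \right)} = 2 c 2 c = 4 c^{2}$)
$g{\left(w{\left(-6,S \right)} \right)} q{\left(9 \right)} = 4 \cdot 0^{2} \cdot 2 \cdot 9 \left(3 + 9\right) = 4 \cdot 0 \cdot 2 \cdot 9 \cdot 12 = 0 \cdot 216 = 0$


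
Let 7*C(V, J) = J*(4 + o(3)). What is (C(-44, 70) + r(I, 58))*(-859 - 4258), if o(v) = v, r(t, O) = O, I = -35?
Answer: -654976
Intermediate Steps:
C(V, J) = J (C(V, J) = (J*(4 + 3))/7 = (J*7)/7 = (7*J)/7 = J)
(C(-44, 70) + r(I, 58))*(-859 - 4258) = (70 + 58)*(-859 - 4258) = 128*(-5117) = -654976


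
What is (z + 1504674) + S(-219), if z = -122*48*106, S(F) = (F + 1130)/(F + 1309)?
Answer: 963493331/1090 ≈ 8.8394e+5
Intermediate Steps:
S(F) = (1130 + F)/(1309 + F)
z = -620736 (z = -5856*106 = -620736)
(z + 1504674) + S(-219) = (-620736 + 1504674) + (1130 - 219)/(1309 - 219) = 883938 + 911/1090 = 963493331/1090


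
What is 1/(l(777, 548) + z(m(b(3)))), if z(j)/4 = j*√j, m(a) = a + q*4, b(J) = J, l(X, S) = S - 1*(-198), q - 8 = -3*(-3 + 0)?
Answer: -373/2585030 + 71*√71/1292515 ≈ 0.00031857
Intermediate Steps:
q = 17 (q = 8 - 3*(-3 + 0) = 8 - 3*(-3) = 8 + 9 = 17)
l(X, S) = 198 + S (l(X, S) = S + 198 = 198 + S)
m(a) = 68 + a (m(a) = a + 17*4 = a + 68 = 68 + a)
z(j) = 4*j^(3/2) (z(j) = 4*(j*√j) = 4*j^(3/2))
1/(l(777, 548) + z(m(b(3)))) = 1/((198 + 548) + 4*(68 + 3)^(3/2)) = 1/(746 + 4*71^(3/2)) = 1/(746 + 4*(71*√71)) = 1/(746 + 284*√71)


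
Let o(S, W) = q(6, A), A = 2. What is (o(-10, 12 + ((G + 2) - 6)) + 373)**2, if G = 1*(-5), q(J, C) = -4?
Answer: 136161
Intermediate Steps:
G = -5
o(S, W) = -4
(o(-10, 12 + ((G + 2) - 6)) + 373)**2 = (-4 + 373)**2 = 369**2 = 136161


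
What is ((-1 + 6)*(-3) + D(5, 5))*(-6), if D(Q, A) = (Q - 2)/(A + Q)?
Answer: 441/5 ≈ 88.200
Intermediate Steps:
D(Q, A) = (-2 + Q)/(A + Q)
((-1 + 6)*(-3) + D(5, 5))*(-6) = ((-1 + 6)*(-3) + (-2 + 5)/(5 + 5))*(-6) = (5*(-3) + 3/10)*(-6) = (-15 + (1/10)*3)*(-6) = (-15 + 3/10)*(-6) = -147/10*(-6) = 441/5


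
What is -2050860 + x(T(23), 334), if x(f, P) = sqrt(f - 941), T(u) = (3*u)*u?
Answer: -2050860 + sqrt(646) ≈ -2.0508e+6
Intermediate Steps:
T(u) = 3*u**2
x(f, P) = sqrt(-941 + f)
-2050860 + x(T(23), 334) = -2050860 + sqrt(-941 + 3*23**2) = -2050860 + sqrt(-941 + 3*529) = -2050860 + sqrt(-941 + 1587) = -2050860 + sqrt(646)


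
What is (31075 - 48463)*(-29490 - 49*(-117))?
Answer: 413086716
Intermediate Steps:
(31075 - 48463)*(-29490 - 49*(-117)) = -17388*(-29490 + 5733) = -17388*(-23757) = 413086716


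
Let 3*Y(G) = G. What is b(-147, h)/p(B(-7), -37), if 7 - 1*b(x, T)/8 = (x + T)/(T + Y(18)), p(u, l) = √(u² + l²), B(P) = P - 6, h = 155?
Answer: 4476*√1538/123809 ≈ 1.4178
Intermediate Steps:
Y(G) = G/3
B(P) = -6 + P
p(u, l) = √(l² + u²)
b(x, T) = 56 - 8*(T + x)/(6 + T) (b(x, T) = 56 - 8*(x + T)/(T + (⅓)*18) = 56 - 8*(T + x)/(T + 6) = 56 - 8*(T + x)/(6 + T))
b(-147, h)/p(B(-7), -37) = (8*(42 - 1*(-147) + 6*155)/(6 + 155))/(√((-37)² + (-6 - 7)²)) = (8*(42 + 147 + 930)/161)/(√(1369 + (-13)²)) = (8*(1/161)*1119)/(√(1369 + 169)) = 8952/(161*(√1538)) = 8952*(√1538/1538)/161 = 4476*√1538/123809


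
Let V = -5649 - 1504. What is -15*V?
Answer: 107295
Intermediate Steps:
V = -7153
-15*V = -15*(-7153) = 107295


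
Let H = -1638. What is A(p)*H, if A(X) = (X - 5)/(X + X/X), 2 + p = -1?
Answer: -6552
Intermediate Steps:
p = -3 (p = -2 - 1 = -3)
A(X) = (-5 + X)/(1 + X) (A(X) = (-5 + X)/(X + 1) = (-5 + X)/(1 + X))
A(p)*H = ((-5 - 3)/(1 - 3))*(-1638) = (-8/(-2))*(-1638) = -½*(-8)*(-1638) = 4*(-1638) = -6552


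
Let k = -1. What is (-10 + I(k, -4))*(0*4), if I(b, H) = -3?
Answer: 0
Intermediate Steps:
(-10 + I(k, -4))*(0*4) = (-10 - 3)*(0*4) = -13*0 = 0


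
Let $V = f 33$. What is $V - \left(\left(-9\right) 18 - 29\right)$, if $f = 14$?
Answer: $653$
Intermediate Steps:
$V = 462$ ($V = 14 \cdot 33 = 462$)
$V - \left(\left(-9\right) 18 - 29\right) = 462 - \left(\left(-9\right) 18 - 29\right) = 462 - \left(-162 - 29\right) = 462 - -191 = 462 + 191 = 653$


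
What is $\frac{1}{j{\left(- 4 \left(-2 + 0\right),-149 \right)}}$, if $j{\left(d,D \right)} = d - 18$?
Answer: $- \frac{1}{10} \approx -0.1$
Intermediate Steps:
$j{\left(d,D \right)} = -18 + d$
$\frac{1}{j{\left(- 4 \left(-2 + 0\right),-149 \right)}} = \frac{1}{-18 - 4 \left(-2 + 0\right)} = \frac{1}{-18 - -8} = \frac{1}{-18 + 8} = \frac{1}{-10} = - \frac{1}{10}$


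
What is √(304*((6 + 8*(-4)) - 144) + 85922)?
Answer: √34242 ≈ 185.05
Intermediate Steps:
√(304*((6 + 8*(-4)) - 144) + 85922) = √(304*((6 - 32) - 144) + 85922) = √(304*(-26 - 144) + 85922) = √(304*(-170) + 85922) = √(-51680 + 85922) = √34242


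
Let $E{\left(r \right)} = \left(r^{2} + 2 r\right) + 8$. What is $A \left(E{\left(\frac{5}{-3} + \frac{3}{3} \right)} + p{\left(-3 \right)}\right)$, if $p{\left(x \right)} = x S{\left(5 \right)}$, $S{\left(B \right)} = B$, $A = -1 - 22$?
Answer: $\frac{1633}{9} \approx 181.44$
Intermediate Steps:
$A = -23$ ($A = -1 - 22 = -23$)
$E{\left(r \right)} = 8 + r^{2} + 2 r$
$p{\left(x \right)} = 5 x$ ($p{\left(x \right)} = x 5 = 5 x$)
$A \left(E{\left(\frac{5}{-3} + \frac{3}{3} \right)} + p{\left(-3 \right)}\right) = - 23 \left(\left(8 + \left(\frac{5}{-3} + \frac{3}{3}\right)^{2} + 2 \left(\frac{5}{-3} + \frac{3}{3}\right)\right) + 5 \left(-3\right)\right) = - 23 \left(\left(8 + \left(5 \left(- \frac{1}{3}\right) + 3 \cdot \frac{1}{3}\right)^{2} + 2 \left(5 \left(- \frac{1}{3}\right) + 3 \cdot \frac{1}{3}\right)\right) - 15\right) = - 23 \left(\left(8 + \left(- \frac{5}{3} + 1\right)^{2} + 2 \left(- \frac{5}{3} + 1\right)\right) - 15\right) = - 23 \left(\left(8 + \left(- \frac{2}{3}\right)^{2} + 2 \left(- \frac{2}{3}\right)\right) - 15\right) = - 23 \left(\left(8 + \frac{4}{9} - \frac{4}{3}\right) - 15\right) = - 23 \left(\frac{64}{9} - 15\right) = \left(-23\right) \left(- \frac{71}{9}\right) = \frac{1633}{9}$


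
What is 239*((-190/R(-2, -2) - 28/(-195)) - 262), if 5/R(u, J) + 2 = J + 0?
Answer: -5119858/195 ≈ -26256.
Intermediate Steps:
R(u, J) = 5/(-2 + J) (R(u, J) = 5/(-2 + (J + 0)) = 5/(-2 + J))
239*((-190/R(-2, -2) - 28/(-195)) - 262) = 239*((-190/(5/(-2 - 2)) - 28/(-195)) - 262) = 239*((-190/(5/(-4)) - 28*(-1/195)) - 262) = 239*((-190/(5*(-1/4)) + 28/195) - 262) = 239*((-190/(-5/4) + 28/195) - 262) = 239*((-190*(-4/5) + 28/195) - 262) = 239*((152 + 28/195) - 262) = 239*(29668/195 - 262) = 239*(-21422/195) = -5119858/195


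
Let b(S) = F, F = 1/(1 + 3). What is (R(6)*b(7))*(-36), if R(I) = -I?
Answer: 54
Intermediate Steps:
F = ¼ (F = 1/4 = ¼ ≈ 0.25000)
b(S) = ¼
(R(6)*b(7))*(-36) = (-1*6*(¼))*(-36) = -6*¼*(-36) = -3/2*(-36) = 54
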